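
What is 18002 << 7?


0b100011001010010 << 7 = 0b1000110010100100000000 = 2304256

2304256


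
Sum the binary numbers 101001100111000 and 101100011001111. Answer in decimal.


101001100111000 + 101100011001111 = 1010110000000111 = 44039

44039


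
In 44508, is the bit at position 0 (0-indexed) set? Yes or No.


0b1010110111011100, bit 0 = 0. No

No


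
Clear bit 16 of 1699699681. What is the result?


1699699681 & ~(1 << 16) = 1699634145

1699634145


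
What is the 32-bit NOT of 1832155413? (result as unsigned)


~0b1101101001101000111100100010101 = 0b10010010110010111000011011101010 = 2462811882 (32-bit unsigned)

2462811882


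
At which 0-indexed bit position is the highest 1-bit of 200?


0b11001000. Highest set bit at position 7

7


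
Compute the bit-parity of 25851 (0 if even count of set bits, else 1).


0b110010011111011 has 10 ones => parity 0

0


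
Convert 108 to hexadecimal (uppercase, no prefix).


108 = 6C hex

6C


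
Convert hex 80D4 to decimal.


80D4 hex = 32980 decimal

32980


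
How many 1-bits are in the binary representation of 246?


0b11110110 has 6 set bits

6


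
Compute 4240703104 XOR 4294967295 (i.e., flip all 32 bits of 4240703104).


4240703104 ^ 4294967295 = 54264191

54264191


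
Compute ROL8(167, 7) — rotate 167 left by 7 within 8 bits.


Rotate 0b10100111 left by 7 (8-bit) = 0b11010011 = 211

211


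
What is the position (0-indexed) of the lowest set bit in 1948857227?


0b1110100001010010011001110001011. Lowest set bit at position 0

0


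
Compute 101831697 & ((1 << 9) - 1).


101831697 & 511 = 17

17


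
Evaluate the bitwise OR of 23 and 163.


0b10111 | 0b10100011 = 0b10110111 = 183

183


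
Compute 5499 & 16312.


0b1010101111011 & 0b11111110111000 = 0b1010100111000 = 5432

5432


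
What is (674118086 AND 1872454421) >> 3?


Step 1: 674118086 & 1872454421 = 671752452
Step 2: 671752452 >> 3 = 83969056

83969056


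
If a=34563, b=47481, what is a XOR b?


34563 ^ 47481 = 15994

15994


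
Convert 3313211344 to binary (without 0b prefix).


3313211344 = 11000101011110111001011111010000 in binary

11000101011110111001011111010000


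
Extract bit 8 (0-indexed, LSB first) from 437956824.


0b11010000110101011000011011000, position 8 = 0

0


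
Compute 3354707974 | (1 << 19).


3354707974 | (1 << 19) = 3354707974 | 524288 = 3355232262

3355232262


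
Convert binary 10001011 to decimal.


10001011 in decimal = 139

139


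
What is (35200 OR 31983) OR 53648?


Step 1: 35200 | 31983 = 65007
Step 2: 65007 | 53648 = 65023

65023


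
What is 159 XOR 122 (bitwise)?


0b10011111 ^ 0b1111010 = 0b11100101 = 229

229


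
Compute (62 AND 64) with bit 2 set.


Step 1: 62 & 64 = 0
Step 2: 0 | (1 << 2) = 0 | 4 = 4

4


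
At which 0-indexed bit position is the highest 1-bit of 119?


0b1110111. Highest set bit at position 6

6


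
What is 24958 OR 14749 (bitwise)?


0b110000101111110 | 0b11100110011101 = 0b111100111111111 = 31231

31231


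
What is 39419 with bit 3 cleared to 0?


39419 & ~(1 << 3) = 39411

39411


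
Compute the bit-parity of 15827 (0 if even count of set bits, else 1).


0b11110111010011 has 10 ones => parity 0

0


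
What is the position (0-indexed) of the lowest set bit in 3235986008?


0b11000000111000010011101001011000. Lowest set bit at position 3

3


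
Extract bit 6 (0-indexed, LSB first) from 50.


0b110010, position 6 = 0

0


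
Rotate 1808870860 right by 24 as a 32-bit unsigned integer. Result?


Rotate 0b1101011110100010010110111001100 right by 24 (32-bit) = 0b11010001001011011100110001101011 = 3509439595

3509439595


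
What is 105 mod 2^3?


105 & 7 = 1

1


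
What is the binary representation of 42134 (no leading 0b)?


42134 = 1010010010010110 in binary

1010010010010110


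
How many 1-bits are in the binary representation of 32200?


0b111110111001000 has 9 set bits

9


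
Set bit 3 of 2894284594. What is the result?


2894284594 | (1 << 3) = 2894284594 | 8 = 2894284602

2894284602


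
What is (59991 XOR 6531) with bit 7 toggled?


Step 1: 59991 ^ 6531 = 62420
Step 2: 62420 ^ (1 << 7) = 62420 ^ 128 = 62292

62292


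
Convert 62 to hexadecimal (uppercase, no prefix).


62 = 3E hex

3E


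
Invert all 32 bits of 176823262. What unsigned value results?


176823262 ^ 4294967295 = 4118144033

4118144033


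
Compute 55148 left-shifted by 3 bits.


0b1101011101101100 << 3 = 0b1101011101101100000 = 441184

441184


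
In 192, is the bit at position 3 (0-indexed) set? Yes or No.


0b11000000, bit 3 = 0. No

No


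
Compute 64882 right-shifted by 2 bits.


0b1111110101110010 >> 2 = 0b11111101011100 = 16220

16220


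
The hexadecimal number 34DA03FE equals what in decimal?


34DA03FE hex = 886703102 decimal

886703102


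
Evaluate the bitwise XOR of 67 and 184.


0b1000011 ^ 0b10111000 = 0b11111011 = 251

251


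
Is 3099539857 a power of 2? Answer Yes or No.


0b10111000101111110011100110010001. Multiple bits set => No

No


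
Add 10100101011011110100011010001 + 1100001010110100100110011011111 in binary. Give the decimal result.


10100101011011110100011010001 + 1100001010110100100110011011111 = 1110110000010000011010110110000 = 1980249520

1980249520


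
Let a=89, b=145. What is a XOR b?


89 ^ 145 = 200

200


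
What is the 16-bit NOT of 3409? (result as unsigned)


~0b110101010001 = 0b1111001010101110 = 62126 (16-bit unsigned)

62126


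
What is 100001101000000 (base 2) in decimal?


100001101000000 in decimal = 17216

17216


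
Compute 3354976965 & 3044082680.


0b11000111111110001110001011000101 & 0b10110101011100010000001111111000 = 0b10000101011100000000001011000000 = 2238710464

2238710464


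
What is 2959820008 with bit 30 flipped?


2959820008 ^ (1 << 30) = 2959820008 ^ 1073741824 = 4033561832

4033561832


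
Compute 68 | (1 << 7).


68 | (1 << 7) = 68 | 128 = 196

196


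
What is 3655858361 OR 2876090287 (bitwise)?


0b11011001111001111111100010111001 | 0b10101011011011011010011110101111 = 0b11111011111011111111111110111111 = 4226809791

4226809791


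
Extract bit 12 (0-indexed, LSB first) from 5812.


0b1011010110100, position 12 = 1

1


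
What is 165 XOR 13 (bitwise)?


0b10100101 ^ 0b1101 = 0b10101000 = 168

168


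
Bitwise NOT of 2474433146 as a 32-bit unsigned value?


~0b10010011011111001101101001111010 = 0b1101100100000110010010110000101 = 1820534149 (32-bit unsigned)

1820534149


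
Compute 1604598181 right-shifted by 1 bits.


0b1011111101001000011100110100101 >> 1 = 0b101111110100100001110011010010 = 802299090

802299090


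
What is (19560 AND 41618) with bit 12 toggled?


Step 1: 19560 & 41618 = 0
Step 2: 0 ^ (1 << 12) = 0 ^ 4096 = 4096

4096


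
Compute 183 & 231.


0b10110111 & 0b11100111 = 0b10100111 = 167

167


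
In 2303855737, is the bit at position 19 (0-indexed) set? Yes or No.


0b10001001010100100000110001111001, bit 19 = 0. No

No


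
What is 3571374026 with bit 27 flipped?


3571374026 ^ (1 << 27) = 3571374026 ^ 134217728 = 3705591754

3705591754


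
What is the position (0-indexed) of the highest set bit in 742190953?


0b101100001111001110111101101001. Highest set bit at position 29

29


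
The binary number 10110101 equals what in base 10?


10110101 in decimal = 181

181


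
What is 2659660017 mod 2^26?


2659660017 & 67108863 = 42414321

42414321


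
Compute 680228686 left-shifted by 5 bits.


0b101000100010110111011101001110 << 5 = 0b10100010001011011101110100111000000 = 21767317952

21767317952


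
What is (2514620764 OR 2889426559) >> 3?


Step 1: 2514620764 | 2889426559 = 3187357567
Step 2: 3187357567 >> 3 = 398419695

398419695


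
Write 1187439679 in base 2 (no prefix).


1187439679 = 1000110110001101110010000111111 in binary

1000110110001101110010000111111


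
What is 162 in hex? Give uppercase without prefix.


162 = A2 hex

A2


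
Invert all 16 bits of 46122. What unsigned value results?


46122 ^ 65535 = 19413

19413


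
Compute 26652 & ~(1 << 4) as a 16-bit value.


26652 & ~(1 << 4) = 26636

26636


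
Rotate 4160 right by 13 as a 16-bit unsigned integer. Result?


Rotate 0b1000001000000 right by 13 (16-bit) = 0b1000001000000000 = 33280

33280


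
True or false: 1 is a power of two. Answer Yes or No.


0b1. Only one bit set => Yes

Yes


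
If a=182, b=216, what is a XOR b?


182 ^ 216 = 110

110


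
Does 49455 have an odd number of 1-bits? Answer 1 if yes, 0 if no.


0b1100000100101111 has 8 ones => parity 0

0


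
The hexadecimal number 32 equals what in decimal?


32 hex = 50 decimal

50


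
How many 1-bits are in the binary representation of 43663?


0b1010101010001111 has 9 set bits

9


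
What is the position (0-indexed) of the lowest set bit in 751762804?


0b101100110011101111110101110100. Lowest set bit at position 2

2


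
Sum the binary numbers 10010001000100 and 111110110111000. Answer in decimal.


10010001000100 + 111110110111000 = 1010000111111100 = 41468

41468


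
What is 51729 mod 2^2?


51729 & 3 = 1

1


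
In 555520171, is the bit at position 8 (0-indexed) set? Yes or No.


0b100001000111001001000010101011, bit 8 = 0. No

No


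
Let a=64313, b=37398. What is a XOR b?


64313 ^ 37398 = 26927

26927


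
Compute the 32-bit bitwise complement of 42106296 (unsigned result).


~0b10100000100111110110111000 = 0b11111101011111011000001001000111 = 4252860999 (32-bit unsigned)

4252860999


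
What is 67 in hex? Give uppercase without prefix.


67 = 43 hex

43


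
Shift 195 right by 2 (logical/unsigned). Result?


0b11000011 >> 2 = 0b110000 = 48

48


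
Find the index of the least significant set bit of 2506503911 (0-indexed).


0b10010101011001100011011011100111. Lowest set bit at position 0

0


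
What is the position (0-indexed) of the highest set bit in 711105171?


0b101010011000101001101010010011. Highest set bit at position 29

29


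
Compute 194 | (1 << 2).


194 | (1 << 2) = 194 | 4 = 198

198


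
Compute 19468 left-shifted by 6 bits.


0b100110000001100 << 6 = 0b100110000001100000000 = 1245952

1245952


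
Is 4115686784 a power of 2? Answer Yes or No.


0b11110101010100000110010110000000. Multiple bits set => No

No


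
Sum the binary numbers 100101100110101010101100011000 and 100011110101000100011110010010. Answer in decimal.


100101100110101010101100011000 + 100011110101000100011110010010 = 1001001011011101111001010101010 = 1232007850

1232007850


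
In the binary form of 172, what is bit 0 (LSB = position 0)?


0b10101100, position 0 = 0

0


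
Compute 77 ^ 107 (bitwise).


0b1001101 ^ 0b1101011 = 0b100110 = 38

38


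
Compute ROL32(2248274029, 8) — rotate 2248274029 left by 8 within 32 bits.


Rotate 0b10000110000000011111000001101101 left by 8 (32-bit) = 0b1111100000110110110000110 = 32533894

32533894


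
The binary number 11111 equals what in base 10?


11111 in decimal = 31

31


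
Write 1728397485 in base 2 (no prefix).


1728397485 = 1100111000001010100000010101101 in binary

1100111000001010100000010101101


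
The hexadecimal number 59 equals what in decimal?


59 hex = 89 decimal

89


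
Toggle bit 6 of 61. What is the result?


61 ^ (1 << 6) = 61 ^ 64 = 125

125


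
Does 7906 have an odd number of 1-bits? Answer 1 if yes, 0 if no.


0b1111011100010 has 8 ones => parity 0

0


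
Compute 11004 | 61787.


0b10101011111100 | 0b1111000101011011 = 0b1111101111111111 = 64511

64511


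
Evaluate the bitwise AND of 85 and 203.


0b1010101 & 0b11001011 = 0b1000001 = 65

65


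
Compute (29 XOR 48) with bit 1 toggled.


Step 1: 29 ^ 48 = 45
Step 2: 45 ^ (1 << 1) = 45 ^ 2 = 47

47


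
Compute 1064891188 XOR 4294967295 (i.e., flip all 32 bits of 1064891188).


1064891188 ^ 4294967295 = 3230076107

3230076107


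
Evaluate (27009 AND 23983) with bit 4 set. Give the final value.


Step 1: 27009 & 23983 = 18817
Step 2: 18817 | (1 << 4) = 18817 | 16 = 18833

18833


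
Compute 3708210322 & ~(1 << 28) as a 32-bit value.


3708210322 & ~(1 << 28) = 3439774866

3439774866


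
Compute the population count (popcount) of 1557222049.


0b1011100110100010101001010100001 has 14 set bits

14


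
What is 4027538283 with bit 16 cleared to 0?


4027538283 & ~(1 << 16) = 4027472747

4027472747


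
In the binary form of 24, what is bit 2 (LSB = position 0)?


0b11000, position 2 = 0

0


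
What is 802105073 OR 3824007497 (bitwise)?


0b101111110011110010011011110001 | 0b11100011111011011011100101001001 = 0b11101111111011111011111111111001 = 4025466873

4025466873


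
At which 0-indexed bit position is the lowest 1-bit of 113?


0b1110001. Lowest set bit at position 0

0


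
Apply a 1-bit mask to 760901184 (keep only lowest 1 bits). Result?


760901184 & 1 = 0

0


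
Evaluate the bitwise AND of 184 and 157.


0b10111000 & 0b10011101 = 0b10011000 = 152

152


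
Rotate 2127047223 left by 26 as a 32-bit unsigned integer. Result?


Rotate 0b1111110110010000010101000110111 left by 26 (32-bit) = 0b11011101111110110010000010101000 = 3724222632

3724222632


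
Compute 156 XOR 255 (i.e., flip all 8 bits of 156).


156 ^ 255 = 99

99


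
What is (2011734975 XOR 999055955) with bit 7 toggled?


Step 1: 2011734975 ^ 999055955 = 1281671660
Step 2: 1281671660 ^ (1 << 7) = 1281671660 ^ 128 = 1281671532

1281671532


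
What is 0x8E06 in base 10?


8E06 hex = 36358 decimal

36358


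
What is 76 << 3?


0b1001100 << 3 = 0b1001100000 = 608

608


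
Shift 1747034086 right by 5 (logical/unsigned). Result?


0b1101000001000011001111111100110 >> 5 = 0b11010000010000110011111111 = 54594815

54594815


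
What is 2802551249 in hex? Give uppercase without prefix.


2802551249 = A70B89D1 hex

A70B89D1


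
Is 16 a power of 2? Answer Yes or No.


0b10000. Only one bit set => Yes

Yes


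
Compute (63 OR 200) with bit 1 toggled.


Step 1: 63 | 200 = 255
Step 2: 255 ^ (1 << 1) = 255 ^ 2 = 253

253


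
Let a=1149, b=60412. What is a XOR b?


1149 ^ 60412 = 61313

61313


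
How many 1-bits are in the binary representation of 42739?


0b1010011011110011 has 10 set bits

10


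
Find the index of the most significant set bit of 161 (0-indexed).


0b10100001. Highest set bit at position 7

7


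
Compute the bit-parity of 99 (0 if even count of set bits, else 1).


0b1100011 has 4 ones => parity 0

0


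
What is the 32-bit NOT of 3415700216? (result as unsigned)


~0b11001011100101110111001011111000 = 0b110100011010001000110100000111 = 879267079 (32-bit unsigned)

879267079


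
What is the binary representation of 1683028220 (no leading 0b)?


1683028220 = 1100100010100001111100011111100 in binary

1100100010100001111100011111100


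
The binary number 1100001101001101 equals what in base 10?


1100001101001101 in decimal = 49997

49997


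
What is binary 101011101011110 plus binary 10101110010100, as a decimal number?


101011101011110 + 10101110010100 = 1000001011110010 = 33522

33522


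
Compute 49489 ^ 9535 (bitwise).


0b1100000101010001 ^ 0b10010100111111 = 0b1110010001101110 = 58478

58478


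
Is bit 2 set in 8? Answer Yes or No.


0b1000, bit 2 = 0. No

No


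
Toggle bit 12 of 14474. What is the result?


14474 ^ (1 << 12) = 14474 ^ 4096 = 10378

10378


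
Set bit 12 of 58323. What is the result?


58323 | (1 << 12) = 58323 | 4096 = 62419

62419


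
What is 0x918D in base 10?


918D hex = 37261 decimal

37261


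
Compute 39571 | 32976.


0b1001101010010011 | 0b1000000011010000 = 0b1001101011010011 = 39635

39635


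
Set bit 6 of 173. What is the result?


173 | (1 << 6) = 173 | 64 = 237

237


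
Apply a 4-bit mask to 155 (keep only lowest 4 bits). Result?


155 & 15 = 11

11


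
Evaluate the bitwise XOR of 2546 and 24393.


0b100111110010 ^ 0b101111101001001 = 0b101011010111011 = 22203

22203


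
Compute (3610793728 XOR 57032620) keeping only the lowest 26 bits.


Step 1: 3610793728 ^ 57032620 = 3562956972
Step 2: 3562956972 & 67108863 = 6187180

6187180


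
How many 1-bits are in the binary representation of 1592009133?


0b1011110111001000010000110101101 has 16 set bits

16


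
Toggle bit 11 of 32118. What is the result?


32118 ^ (1 << 11) = 32118 ^ 2048 = 30070

30070


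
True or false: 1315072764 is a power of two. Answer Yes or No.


0b1001110011000100110101011111100. Multiple bits set => No

No


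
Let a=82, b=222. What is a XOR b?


82 ^ 222 = 140

140


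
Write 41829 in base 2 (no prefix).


41829 = 1010001101100101 in binary

1010001101100101


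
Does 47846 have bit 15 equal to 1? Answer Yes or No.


0b1011101011100110, bit 15 = 1. Yes

Yes


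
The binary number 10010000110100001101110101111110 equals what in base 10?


10010000110100001101110101111110 in decimal = 2429607294

2429607294


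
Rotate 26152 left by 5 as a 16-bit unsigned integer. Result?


Rotate 0b110011000101000 left by 5 (16-bit) = 0b1100010100001100 = 50444

50444


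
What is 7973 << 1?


0b1111100100101 << 1 = 0b11111001001010 = 15946

15946


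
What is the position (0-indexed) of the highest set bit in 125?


0b1111101. Highest set bit at position 6

6


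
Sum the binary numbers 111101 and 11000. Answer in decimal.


111101 + 11000 = 1010101 = 85

85


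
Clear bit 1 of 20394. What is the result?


20394 & ~(1 << 1) = 20392

20392


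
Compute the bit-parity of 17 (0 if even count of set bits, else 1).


0b10001 has 2 ones => parity 0

0


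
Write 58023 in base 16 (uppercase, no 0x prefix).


58023 = E2A7 hex

E2A7


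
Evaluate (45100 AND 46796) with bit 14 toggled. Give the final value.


Step 1: 45100 & 46796 = 45068
Step 2: 45068 ^ (1 << 14) = 45068 ^ 16384 = 61452

61452


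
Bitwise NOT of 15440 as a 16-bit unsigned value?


~0b11110001010000 = 0b1100001110101111 = 50095 (16-bit unsigned)

50095


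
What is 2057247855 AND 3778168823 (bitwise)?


0b1111010100111110001110001101111 & 0b11100001001100100100011111110111 = 0b1100000000100100000010001100111 = 1611793511

1611793511


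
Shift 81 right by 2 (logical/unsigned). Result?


0b1010001 >> 2 = 0b10100 = 20

20


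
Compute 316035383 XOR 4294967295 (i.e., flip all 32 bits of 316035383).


316035383 ^ 4294967295 = 3978931912

3978931912


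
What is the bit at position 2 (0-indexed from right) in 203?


0b11001011, position 2 = 0

0


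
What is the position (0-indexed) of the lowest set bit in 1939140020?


0b1110011100101001110110110110100. Lowest set bit at position 2

2


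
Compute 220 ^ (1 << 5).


220 ^ (1 << 5) = 220 ^ 32 = 252

252


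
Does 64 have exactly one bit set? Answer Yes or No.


0b1000000. Only one bit set => Yes

Yes


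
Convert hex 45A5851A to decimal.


45A5851A hex = 1168475418 decimal

1168475418


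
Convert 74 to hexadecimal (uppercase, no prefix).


74 = 4A hex

4A


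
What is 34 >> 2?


0b100010 >> 2 = 0b1000 = 8

8


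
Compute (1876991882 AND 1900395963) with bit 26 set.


Step 1: 1876991882 & 1900395963 = 1631624586
Step 2: 1631624586 | (1 << 26) = 1631624586 | 67108864 = 1698733450

1698733450


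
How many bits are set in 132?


0b10000100 has 2 set bits

2


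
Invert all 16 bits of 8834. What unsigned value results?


8834 ^ 65535 = 56701

56701


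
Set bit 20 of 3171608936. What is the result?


3171608936 | (1 << 20) = 3171608936 | 1048576 = 3172657512

3172657512


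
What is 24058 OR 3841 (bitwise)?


0b101110111111010 | 0b111100000001 = 0b101111111111011 = 24571

24571


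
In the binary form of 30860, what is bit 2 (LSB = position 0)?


0b111100010001100, position 2 = 1

1


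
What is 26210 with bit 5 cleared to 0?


26210 & ~(1 << 5) = 26178

26178


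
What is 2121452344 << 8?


0b1111110011100101100101100111000 << 8 = 0b111111001110010110010110011100000000000 = 543091800064

543091800064


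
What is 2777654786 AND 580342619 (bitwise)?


0b10100101100011111010011000000010 & 0b100010100101110101001101011011 = 0b100000100001110000001000000010 = 545718786

545718786


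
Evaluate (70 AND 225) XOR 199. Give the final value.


Step 1: 70 & 225 = 64
Step 2: 64 ^ 199 = 135

135


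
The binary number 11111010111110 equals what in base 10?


11111010111110 in decimal = 16062

16062


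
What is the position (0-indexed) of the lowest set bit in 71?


0b1000111. Lowest set bit at position 0

0


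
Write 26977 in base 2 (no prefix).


26977 = 110100101100001 in binary

110100101100001


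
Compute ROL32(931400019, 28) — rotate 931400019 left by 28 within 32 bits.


Rotate 0b110111100001000000100101010011 left by 28 (32-bit) = 0b110011011110000100000010010101 = 863518869

863518869


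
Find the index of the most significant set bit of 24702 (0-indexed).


0b110000001111110. Highest set bit at position 14

14


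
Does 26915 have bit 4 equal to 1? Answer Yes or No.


0b110100100100011, bit 4 = 0. No

No


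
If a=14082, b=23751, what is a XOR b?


14082 ^ 23751 = 27589

27589


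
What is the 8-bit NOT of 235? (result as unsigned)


~0b11101011 = 0b10100 = 20 (8-bit unsigned)

20


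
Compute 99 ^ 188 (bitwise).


0b1100011 ^ 0b10111100 = 0b11011111 = 223

223


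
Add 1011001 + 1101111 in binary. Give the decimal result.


1011001 + 1101111 = 11001000 = 200

200


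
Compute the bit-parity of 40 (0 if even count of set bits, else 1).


0b101000 has 2 ones => parity 0

0


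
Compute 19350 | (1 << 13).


19350 | (1 << 13) = 19350 | 8192 = 27542

27542


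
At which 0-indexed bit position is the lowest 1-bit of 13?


0b1101. Lowest set bit at position 0

0


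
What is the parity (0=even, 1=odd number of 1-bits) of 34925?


0b1000100001101101 has 7 ones => parity 1

1


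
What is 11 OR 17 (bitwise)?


0b1011 | 0b10001 = 0b11011 = 27

27


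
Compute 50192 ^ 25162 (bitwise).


0b1100010000010000 ^ 0b110001001001010 = 0b1010011001011010 = 42586

42586


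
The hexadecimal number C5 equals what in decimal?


C5 hex = 197 decimal

197


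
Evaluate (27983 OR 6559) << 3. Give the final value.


Step 1: 27983 | 6559 = 32223
Step 2: 32223 << 3 = 257784

257784


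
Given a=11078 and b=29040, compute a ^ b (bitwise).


11078 ^ 29040 = 23094

23094


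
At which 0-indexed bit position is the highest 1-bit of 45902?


0b1011001101001110. Highest set bit at position 15

15


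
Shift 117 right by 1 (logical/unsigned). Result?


0b1110101 >> 1 = 0b111010 = 58

58


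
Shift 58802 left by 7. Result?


0b1110010110110010 << 7 = 0b11100101101100100000000 = 7526656

7526656


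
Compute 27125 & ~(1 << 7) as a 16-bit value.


27125 & ~(1 << 7) = 26997

26997


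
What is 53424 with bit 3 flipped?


53424 ^ (1 << 3) = 53424 ^ 8 = 53432

53432


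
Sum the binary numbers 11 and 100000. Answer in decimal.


11 + 100000 = 100011 = 35

35


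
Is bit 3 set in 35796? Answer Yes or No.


0b1000101111010100, bit 3 = 0. No

No


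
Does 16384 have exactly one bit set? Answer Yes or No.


0b100000000000000. Only one bit set => Yes

Yes


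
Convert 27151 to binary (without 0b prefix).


27151 = 110101000001111 in binary

110101000001111


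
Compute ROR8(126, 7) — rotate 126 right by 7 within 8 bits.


Rotate 0b1111110 right by 7 (8-bit) = 0b11111100 = 252

252


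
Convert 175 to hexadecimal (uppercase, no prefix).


175 = AF hex

AF


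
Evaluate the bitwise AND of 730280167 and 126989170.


0b101011100001110011000011100111 & 0b111100100011011001101110010 = 0b11100000010011000001100010 = 58798178

58798178


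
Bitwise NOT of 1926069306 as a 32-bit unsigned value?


~0b1110010110011010111110000111010 = 0b10001101001100101000001111000101 = 2368897989 (32-bit unsigned)

2368897989


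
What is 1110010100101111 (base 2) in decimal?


1110010100101111 in decimal = 58671

58671


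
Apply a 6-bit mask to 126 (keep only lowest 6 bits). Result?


126 & 63 = 62

62


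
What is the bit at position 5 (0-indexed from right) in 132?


0b10000100, position 5 = 0

0


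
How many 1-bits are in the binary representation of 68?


0b1000100 has 2 set bits

2


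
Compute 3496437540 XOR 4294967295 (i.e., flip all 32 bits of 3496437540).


3496437540 ^ 4294967295 = 798529755

798529755


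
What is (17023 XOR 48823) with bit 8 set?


Step 1: 17023 ^ 48823 = 64712
Step 2: 64712 | (1 << 8) = 64712 | 256 = 64968

64968


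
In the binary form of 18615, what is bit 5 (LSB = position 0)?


0b100100010110111, position 5 = 1

1


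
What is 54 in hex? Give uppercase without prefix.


54 = 36 hex

36


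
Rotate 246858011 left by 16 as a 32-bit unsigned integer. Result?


Rotate 0b1110101101101100000100011011 left by 16 (32-bit) = 0b11000001000110110000111010110110 = 3239775926

3239775926


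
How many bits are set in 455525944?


0b11011001001101100011000111000 has 14 set bits

14


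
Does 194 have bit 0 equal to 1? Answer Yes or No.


0b11000010, bit 0 = 0. No

No


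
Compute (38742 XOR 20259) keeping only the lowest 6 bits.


Step 1: 38742 ^ 20259 = 55413
Step 2: 55413 & 63 = 53

53


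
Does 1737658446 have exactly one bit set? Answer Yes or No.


0b1100111100100101001000001001110. Multiple bits set => No

No


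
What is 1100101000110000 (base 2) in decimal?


1100101000110000 in decimal = 51760

51760


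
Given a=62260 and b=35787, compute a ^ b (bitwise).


62260 ^ 35787 = 30975

30975


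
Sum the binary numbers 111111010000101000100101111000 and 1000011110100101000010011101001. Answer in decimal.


111111010000101000100101111000 + 1000011110100101000010011101001 = 10000011000101010000111001100001 = 2199195233

2199195233


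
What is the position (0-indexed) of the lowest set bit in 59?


0b111011. Lowest set bit at position 0

0


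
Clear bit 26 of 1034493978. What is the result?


1034493978 & ~(1 << 26) = 967385114

967385114


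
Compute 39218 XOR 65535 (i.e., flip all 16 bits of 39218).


39218 ^ 65535 = 26317

26317


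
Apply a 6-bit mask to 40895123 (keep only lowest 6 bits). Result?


40895123 & 63 = 19

19


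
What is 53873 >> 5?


0b1101001001110001 >> 5 = 0b11010010011 = 1683

1683


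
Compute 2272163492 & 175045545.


0b10000111011011100111011010100100 & 0b1010011011101111101110101001 = 0b10011011100111001010100000 = 40792736

40792736


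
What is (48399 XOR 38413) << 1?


Step 1: 48399 ^ 38413 = 11010
Step 2: 11010 << 1 = 22020

22020


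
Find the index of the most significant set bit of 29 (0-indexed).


0b11101. Highest set bit at position 4

4


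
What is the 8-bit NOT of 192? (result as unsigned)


~0b11000000 = 0b111111 = 63 (8-bit unsigned)

63


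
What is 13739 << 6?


0b11010110101011 << 6 = 0b11010110101011000000 = 879296

879296


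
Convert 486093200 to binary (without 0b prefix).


486093200 = 11100111110010011000110010000 in binary

11100111110010011000110010000


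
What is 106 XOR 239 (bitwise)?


0b1101010 ^ 0b11101111 = 0b10000101 = 133

133


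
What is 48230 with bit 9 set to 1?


48230 | (1 << 9) = 48230 | 512 = 48742

48742


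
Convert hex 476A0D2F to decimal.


476A0D2F hex = 1198132527 decimal

1198132527


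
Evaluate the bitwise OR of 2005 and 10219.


0b11111010101 | 0b10011111101011 = 0b10011111111111 = 10239

10239


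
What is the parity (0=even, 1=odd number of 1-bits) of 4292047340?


0b11111111110100110111000111101100 has 22 ones => parity 0

0


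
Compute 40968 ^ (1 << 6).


40968 ^ (1 << 6) = 40968 ^ 64 = 41032

41032


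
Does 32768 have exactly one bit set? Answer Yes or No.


0b1000000000000000. Only one bit set => Yes

Yes


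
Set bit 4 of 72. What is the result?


72 | (1 << 4) = 72 | 16 = 88

88


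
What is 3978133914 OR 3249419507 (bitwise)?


0b11101101000111011000000110011010 | 0b11000001101011100011010011110011 = 0b11101101101111111011010111111011 = 3988764155

3988764155


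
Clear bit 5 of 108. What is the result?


108 & ~(1 << 5) = 76

76


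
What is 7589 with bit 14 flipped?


7589 ^ (1 << 14) = 7589 ^ 16384 = 23973

23973


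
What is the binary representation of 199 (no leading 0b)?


199 = 11000111 in binary

11000111


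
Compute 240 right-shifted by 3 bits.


0b11110000 >> 3 = 0b11110 = 30

30


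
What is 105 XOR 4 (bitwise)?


0b1101001 ^ 0b100 = 0b1101101 = 109

109


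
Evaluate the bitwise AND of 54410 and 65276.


0b1101010010001010 & 0b1111111011111100 = 0b1101010010001000 = 54408

54408


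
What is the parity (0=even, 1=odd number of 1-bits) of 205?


0b11001101 has 5 ones => parity 1

1


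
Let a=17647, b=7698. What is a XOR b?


17647 ^ 7698 = 23293

23293


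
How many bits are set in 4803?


0b1001011000011 has 6 set bits

6


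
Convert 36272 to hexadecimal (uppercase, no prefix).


36272 = 8DB0 hex

8DB0


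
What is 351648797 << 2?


0b10100111101011011110000011101 << 2 = 0b1010011110101101111000001110100 = 1406595188

1406595188


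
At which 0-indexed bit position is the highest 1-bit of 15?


0b1111. Highest set bit at position 3

3


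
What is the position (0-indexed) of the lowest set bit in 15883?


0b11111000001011. Lowest set bit at position 0

0


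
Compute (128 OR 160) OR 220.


Step 1: 128 | 160 = 160
Step 2: 160 | 220 = 252

252


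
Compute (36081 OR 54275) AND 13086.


Step 1: 36081 | 54275 = 56563
Step 2: 56563 & 13086 = 4114

4114


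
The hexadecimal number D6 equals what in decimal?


D6 hex = 214 decimal

214


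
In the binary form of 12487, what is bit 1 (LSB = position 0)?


0b11000011000111, position 1 = 1

1


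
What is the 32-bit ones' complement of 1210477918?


1210477918 ^ 4294967295 = 3084489377

3084489377


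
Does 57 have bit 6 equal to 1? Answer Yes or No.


0b111001, bit 6 = 0. No

No


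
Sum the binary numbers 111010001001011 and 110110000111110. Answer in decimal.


111010001001011 + 110110000111110 = 1110000010001001 = 57481

57481


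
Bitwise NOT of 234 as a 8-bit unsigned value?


~0b11101010 = 0b10101 = 21 (8-bit unsigned)

21


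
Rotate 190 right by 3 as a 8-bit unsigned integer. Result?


Rotate 0b10111110 right by 3 (8-bit) = 0b11010111 = 215

215


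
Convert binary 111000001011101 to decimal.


111000001011101 in decimal = 28765

28765


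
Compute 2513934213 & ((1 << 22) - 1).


2513934213 & 4194303 = 1546117

1546117


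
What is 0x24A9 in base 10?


24A9 hex = 9385 decimal

9385


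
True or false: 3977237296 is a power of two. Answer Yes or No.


0b11101101000011111101001100110000. Multiple bits set => No

No


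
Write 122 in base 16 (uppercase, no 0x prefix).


122 = 7A hex

7A


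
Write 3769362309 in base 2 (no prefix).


3769362309 = 11100000101010111110011110000101 in binary

11100000101010111110011110000101


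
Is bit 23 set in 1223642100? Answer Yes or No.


0b1001000111011110100101111110100, bit 23 = 1. Yes

Yes


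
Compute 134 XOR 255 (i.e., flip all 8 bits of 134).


134 ^ 255 = 121

121


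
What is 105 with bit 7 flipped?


105 ^ (1 << 7) = 105 ^ 128 = 233

233


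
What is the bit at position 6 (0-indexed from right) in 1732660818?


0b1100111010001100100111001010010, position 6 = 1

1


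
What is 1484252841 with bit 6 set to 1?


1484252841 | (1 << 6) = 1484252841 | 64 = 1484252905

1484252905


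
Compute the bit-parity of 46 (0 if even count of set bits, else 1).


0b101110 has 4 ones => parity 0

0


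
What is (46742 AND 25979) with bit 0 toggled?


Step 1: 46742 & 25979 = 9234
Step 2: 9234 ^ (1 << 0) = 9234 ^ 1 = 9235

9235


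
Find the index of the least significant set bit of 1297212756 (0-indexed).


0b1001101010100011110010101010100. Lowest set bit at position 2

2


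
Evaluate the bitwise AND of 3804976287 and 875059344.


0b11100010110010110101010010011111 & 0b110100001010000101100010010000 = 0b100000000010000101000010010000 = 537415824

537415824


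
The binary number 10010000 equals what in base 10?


10010000 in decimal = 144

144


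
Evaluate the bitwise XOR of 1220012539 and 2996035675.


0b1001000101101111110100111111011 ^ 0b10110010100100111110000001011011 = 0b11111010001001000000100110100000 = 4196665760

4196665760


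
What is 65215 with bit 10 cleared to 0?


65215 & ~(1 << 10) = 64191

64191


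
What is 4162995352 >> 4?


0b11111000001000100100010010011000 >> 4 = 0b1111100000100010010001001001 = 260187209

260187209


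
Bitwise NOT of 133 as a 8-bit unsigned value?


~0b10000101 = 0b1111010 = 122 (8-bit unsigned)

122


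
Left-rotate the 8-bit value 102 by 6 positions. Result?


Rotate 0b1100110 left by 6 (8-bit) = 0b10011001 = 153

153


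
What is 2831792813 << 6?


0b10101000110010011011101010101101 << 6 = 0b10101000110010011011101010101101000000 = 181234740032

181234740032


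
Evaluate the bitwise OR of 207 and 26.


0b11001111 | 0b11010 = 0b11011111 = 223

223


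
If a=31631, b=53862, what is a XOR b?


31631 ^ 53862 = 43497

43497


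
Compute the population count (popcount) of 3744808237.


0b11011111001101010011110100101101 has 20 set bits

20


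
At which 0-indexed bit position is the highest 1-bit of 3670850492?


0b11011010110011001011101110111100. Highest set bit at position 31

31


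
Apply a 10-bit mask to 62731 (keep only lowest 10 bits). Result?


62731 & 1023 = 267

267


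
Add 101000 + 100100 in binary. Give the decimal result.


101000 + 100100 = 1001100 = 76

76


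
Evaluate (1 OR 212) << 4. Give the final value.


Step 1: 1 | 212 = 213
Step 2: 213 << 4 = 3408

3408


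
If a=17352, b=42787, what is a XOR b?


17352 ^ 42787 = 58603

58603


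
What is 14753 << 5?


0b11100110100001 << 5 = 0b1110011010000100000 = 472096

472096


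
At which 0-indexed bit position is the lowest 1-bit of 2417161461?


0b10010000000100101111010011110101. Lowest set bit at position 0

0


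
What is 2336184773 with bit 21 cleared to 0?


2336184773 & ~(1 << 21) = 2334087621

2334087621


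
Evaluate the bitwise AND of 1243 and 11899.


0b10011011011 & 0b10111001111011 = 0b10001011011 = 1115

1115


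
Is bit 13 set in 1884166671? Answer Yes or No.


0b1110000010011100001101000001111, bit 13 = 0. No

No


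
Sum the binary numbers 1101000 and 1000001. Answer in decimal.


1101000 + 1000001 = 10101001 = 169

169


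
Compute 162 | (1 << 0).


162 | (1 << 0) = 162 | 1 = 163

163


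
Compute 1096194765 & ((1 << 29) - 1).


1096194765 & 536870911 = 22452941

22452941


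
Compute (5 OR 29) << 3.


Step 1: 5 | 29 = 29
Step 2: 29 << 3 = 232

232


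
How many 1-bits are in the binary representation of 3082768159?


0b10110111101111110100111100011111 has 23 set bits

23


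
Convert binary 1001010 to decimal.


1001010 in decimal = 74

74


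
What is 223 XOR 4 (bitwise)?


0b11011111 ^ 0b100 = 0b11011011 = 219

219


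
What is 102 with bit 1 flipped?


102 ^ (1 << 1) = 102 ^ 2 = 100

100


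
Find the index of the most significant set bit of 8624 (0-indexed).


0b10000110110000. Highest set bit at position 13

13


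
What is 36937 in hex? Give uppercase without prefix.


36937 = 9049 hex

9049


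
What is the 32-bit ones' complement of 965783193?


965783193 ^ 4294967295 = 3329184102

3329184102


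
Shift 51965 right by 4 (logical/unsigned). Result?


0b1100101011111101 >> 4 = 0b110010101111 = 3247

3247


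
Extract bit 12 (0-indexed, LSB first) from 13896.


0b11011001001000, position 12 = 1

1


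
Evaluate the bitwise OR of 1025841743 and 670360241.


0b111101001001010001101001001111 | 0b100111111101001110001010110001 = 0b111111111101011111101011111111 = 1073085183

1073085183


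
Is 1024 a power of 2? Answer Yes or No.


0b10000000000. Only one bit set => Yes

Yes


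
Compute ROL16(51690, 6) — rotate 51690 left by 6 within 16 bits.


Rotate 0b1100100111101010 left by 6 (16-bit) = 0b111101010110010 = 31410

31410


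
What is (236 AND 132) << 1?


Step 1: 236 & 132 = 132
Step 2: 132 << 1 = 264

264


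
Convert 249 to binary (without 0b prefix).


249 = 11111001 in binary

11111001


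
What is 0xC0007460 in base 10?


C0007460 hex = 3221255264 decimal

3221255264


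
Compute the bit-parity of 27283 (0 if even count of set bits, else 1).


0b110101010010011 has 8 ones => parity 0

0


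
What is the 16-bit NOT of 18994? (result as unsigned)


~0b100101000110010 = 0b1011010111001101 = 46541 (16-bit unsigned)

46541


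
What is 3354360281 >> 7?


0b11000111111011110111100111011001 >> 7 = 0b1100011111101111011110011 = 26205939

26205939


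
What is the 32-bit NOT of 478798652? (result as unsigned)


~0b11100100010011110001100111100 = 0b11100011011101100001110011000011 = 3816168643 (32-bit unsigned)

3816168643


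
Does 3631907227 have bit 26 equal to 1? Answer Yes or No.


0b11011000011110101000000110011011, bit 26 = 0. No

No


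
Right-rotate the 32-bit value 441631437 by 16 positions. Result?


Rotate 0b11010010100101100001011001101 right by 16 (32-bit) = 0b11000010110011010001101001010010 = 3268221522

3268221522


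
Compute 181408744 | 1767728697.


0b1010110100000001001111101000 | 0b1101001010111010110011000111001 = 0b1101011110111010111011111111001 = 1809676281

1809676281


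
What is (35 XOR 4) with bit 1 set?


Step 1: 35 ^ 4 = 39
Step 2: 39 | (1 << 1) = 39 | 2 = 39

39


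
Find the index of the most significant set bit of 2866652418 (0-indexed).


0b10101010110111011010010100000010. Highest set bit at position 31

31


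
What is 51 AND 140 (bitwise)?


0b110011 & 0b10001100 = 0b0 = 0

0


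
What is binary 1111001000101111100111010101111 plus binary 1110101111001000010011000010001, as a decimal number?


1111001000101111100111010101111 + 1110101111001000010011000010001 = 11101110111110111111010011000000 = 4009489600

4009489600
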